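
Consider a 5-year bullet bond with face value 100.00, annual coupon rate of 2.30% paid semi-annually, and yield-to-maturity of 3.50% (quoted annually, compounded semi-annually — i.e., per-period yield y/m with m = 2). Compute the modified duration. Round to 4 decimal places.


Answer: Modified duration = 4.6614

Derivation:
Coupon per period c = face * coupon_rate / m = 1.150000
Periods per year m = 2; per-period yield y/m = 0.017500
Number of cashflows N = 10
Cashflows (t years, CF_t, discount factor 1/(1+y/m)^(m*t), PV):
  t = 0.5000: CF_t = 1.150000, DF = 0.982801, PV = 1.130221
  t = 1.0000: CF_t = 1.150000, DF = 0.965898, PV = 1.110782
  t = 1.5000: CF_t = 1.150000, DF = 0.949285, PV = 1.091678
  t = 2.0000: CF_t = 1.150000, DF = 0.932959, PV = 1.072902
  t = 2.5000: CF_t = 1.150000, DF = 0.916913, PV = 1.054449
  t = 3.0000: CF_t = 1.150000, DF = 0.901143, PV = 1.036314
  t = 3.5000: CF_t = 1.150000, DF = 0.885644, PV = 1.018490
  t = 4.0000: CF_t = 1.150000, DF = 0.870412, PV = 1.000973
  t = 4.5000: CF_t = 1.150000, DF = 0.855441, PV = 0.983758
  t = 5.0000: CF_t = 101.150000, DF = 0.840729, PV = 85.039698
Price P = sum_t PV_t = 94.539266
First compute Macaulay numerator sum_t t * PV_t:
  t * PV_t at t = 0.5000: 0.565111
  t * PV_t at t = 1.0000: 1.110782
  t * PV_t at t = 1.5000: 1.637517
  t * PV_t at t = 2.0000: 2.145805
  t * PV_t at t = 2.5000: 2.636124
  t * PV_t at t = 3.0000: 3.108942
  t * PV_t at t = 3.5000: 3.564716
  t * PV_t at t = 4.0000: 4.003893
  t * PV_t at t = 4.5000: 4.426909
  t * PV_t at t = 5.0000: 425.198489
Macaulay duration D = 448.398287 / 94.539266 = 4.742985
Modified duration = D / (1 + y/m) = 4.742985 / (1 + 0.017500) = 4.661410


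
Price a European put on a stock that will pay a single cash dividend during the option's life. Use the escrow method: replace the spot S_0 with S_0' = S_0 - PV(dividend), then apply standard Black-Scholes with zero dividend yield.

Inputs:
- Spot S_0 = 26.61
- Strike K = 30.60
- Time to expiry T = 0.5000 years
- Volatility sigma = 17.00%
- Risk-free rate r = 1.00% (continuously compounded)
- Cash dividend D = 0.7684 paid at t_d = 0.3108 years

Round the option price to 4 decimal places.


Answer: Price = 4.7371

Derivation:
PV(D) = D * exp(-r * t_d) = 0.7684 * 0.99689682 = 0.76601552
S_0' = S_0 - PV(D) = 26.6100 - 0.76601552 = 25.84398448
d1 = (ln(S_0'/K) + (r + sigma^2/2)*T) / (sigma*sqrt(T)) = -1.30354839
d2 = d1 - sigma*sqrt(T) = -1.42375654
exp(-rT) = 0.99501248
N(-d1) = 0.90380620; N(-d2) = 0.92274152
P = K * exp(-rT) * N(-d2) - S_0' * N(-d1) = 30.6000 * 0.99501248 * 0.92274152 - 25.84398448 * 0.90380620 = 4.7371


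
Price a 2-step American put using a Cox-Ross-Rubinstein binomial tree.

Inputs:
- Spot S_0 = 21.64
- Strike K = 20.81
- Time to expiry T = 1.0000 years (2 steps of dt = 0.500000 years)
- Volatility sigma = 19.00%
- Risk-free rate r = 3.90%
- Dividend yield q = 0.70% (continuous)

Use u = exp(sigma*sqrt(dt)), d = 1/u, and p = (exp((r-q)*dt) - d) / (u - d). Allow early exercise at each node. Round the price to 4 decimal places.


dt = T/N = 0.500000
u = exp(sigma*sqrt(dt)) = 1.143793; d = 1/u = 0.874284
p = (exp((r-q)*dt) - d) / (u - d) = 0.526307
Discount per step: exp(-r*dt) = 0.980689
Stock lattice S(k, i) with i counting down-moves:
  k=0: S(0,0) = 21.6400
  k=1: S(1,0) = 24.7517; S(1,1) = 18.9195
  k=2: S(2,0) = 28.3108; S(2,1) = 21.6400; S(2,2) = 16.5410
Terminal payoffs V(N, i) = max(K - S_T, 0):
  V(2,0) = 0.000000; V(2,1) = 0.000000; V(2,2) = 4.268988
Backward induction: V(k, i) = exp(-r*dt) * [p * V(k+1, i) + (1-p) * V(k+1, i+1)]; then take max(V_cont, immediate exercise) for American.
  V(1,0) = exp(-r*dt) * [p*0.000000 + (1-p)*0.000000] = 0.000000; exercise = 0.000000; V(1,0) = max -> 0.000000
  V(1,1) = exp(-r*dt) * [p*0.000000 + (1-p)*4.268988] = 1.983137; exercise = 1.890499; V(1,1) = max -> 1.983137
  V(0,0) = exp(-r*dt) * [p*0.000000 + (1-p)*1.983137] = 0.921257; exercise = 0.000000; V(0,0) = max -> 0.921257

Answer: Price = V(0,0) = 0.9213


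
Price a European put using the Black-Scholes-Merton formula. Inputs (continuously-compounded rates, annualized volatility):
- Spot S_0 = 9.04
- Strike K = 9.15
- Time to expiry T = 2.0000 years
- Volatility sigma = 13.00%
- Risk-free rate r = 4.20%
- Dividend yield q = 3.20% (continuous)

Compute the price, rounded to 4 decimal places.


d1 = (ln(S/K) + (r - q + 0.5*sigma^2) * T) / (sigma * sqrt(T)) = 0.13492302
d2 = d1 - sigma * sqrt(T) = -0.04892474
exp(-rT) = 0.91943126; exp(-qT) = 0.93800500
P = K * exp(-rT) * N(-d2) - S_0 * exp(-qT) * N(-d1)
N(-d1) = 0.44633637; N(-d2) = 0.51951037
P = 9.1500 * 0.91943126 * 0.51951037 - 9.0400 * 0.93800500 * 0.44633637 = 0.5858

Answer: Price = 0.5858


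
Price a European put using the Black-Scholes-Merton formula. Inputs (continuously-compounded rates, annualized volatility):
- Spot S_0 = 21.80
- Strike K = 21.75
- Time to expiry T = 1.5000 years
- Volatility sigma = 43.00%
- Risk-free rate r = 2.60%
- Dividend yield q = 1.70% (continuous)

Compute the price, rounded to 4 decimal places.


d1 = (ln(S/K) + (r - q + 0.5*sigma^2) * T) / (sigma * sqrt(T)) = 0.29331446
d2 = d1 - sigma * sqrt(T) = -0.23332584
exp(-rT) = 0.96175071; exp(-qT) = 0.97482238
P = K * exp(-rT) * N(-d2) - S_0 * exp(-qT) * N(-d1)
N(-d1) = 0.38464090; N(-d2) = 0.59224580
P = 21.7500 * 0.96175071 * 0.59224580 - 21.8000 * 0.97482238 * 0.38464090 = 4.2146

Answer: Price = 4.2146


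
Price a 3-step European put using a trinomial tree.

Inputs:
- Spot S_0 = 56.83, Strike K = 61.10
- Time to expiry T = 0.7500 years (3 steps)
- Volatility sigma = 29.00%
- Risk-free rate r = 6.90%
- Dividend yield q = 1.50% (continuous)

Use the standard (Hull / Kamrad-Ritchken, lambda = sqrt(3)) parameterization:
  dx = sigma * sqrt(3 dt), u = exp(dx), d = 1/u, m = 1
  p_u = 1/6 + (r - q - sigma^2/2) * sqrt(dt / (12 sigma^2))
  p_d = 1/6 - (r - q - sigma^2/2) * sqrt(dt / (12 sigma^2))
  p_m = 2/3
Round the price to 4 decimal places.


Answer: Price = V(0,0) = 6.7487

Derivation:
dt = T/N = 0.250000; dx = sigma*sqrt(3*dt) = 0.251147
u = exp(dx) = 1.285500; d = 1/u = 0.777908
p_u = 0.172614, p_m = 0.666667, p_d = 0.160719
Discount per step: exp(-r*dt) = 0.982898
Stock lattice S(k, j) with j the centered position index:
  k=0: S(0,+0) = 56.8300
  k=1: S(1,-1) = 44.2085; S(1,+0) = 56.8300; S(1,+1) = 73.0549
  k=2: S(2,-2) = 34.3901; S(2,-1) = 44.2085; S(2,+0) = 56.8300; S(2,+1) = 73.0549; S(2,+2) = 93.9121
  k=3: S(3,-3) = 26.7523; S(3,-2) = 34.3901; S(3,-1) = 44.2085; S(3,+0) = 56.8300; S(3,+1) = 73.0549; S(3,+2) = 93.9121; S(3,+3) = 120.7239
Terminal payoffs V(N, j) = max(K - S_T, 0):
  V(3,-3) = 34.347652; V(3,-2) = 26.709869; V(3,-1) = 16.891504; V(3,+0) = 4.270000; V(3,+1) = 0.000000; V(3,+2) = 0.000000; V(3,+3) = 0.000000
Backward induction: V(k, j) = exp(-r*dt) * [p_u * V(k+1, j+1) + p_m * V(k+1, j) + p_d * V(k+1, j-1)]
  V(2,-2) = exp(-r*dt) * [p_u*16.891504 + p_m*26.709869 + p_d*34.347652] = 25.793812
  V(2,-1) = exp(-r*dt) * [p_u*4.270000 + p_m*16.891504 + p_d*26.709869] = 16.012241
  V(2,+0) = exp(-r*dt) * [p_u*0.000000 + p_m*4.270000 + p_d*16.891504] = 5.466339
  V(2,+1) = exp(-r*dt) * [p_u*0.000000 + p_m*0.000000 + p_d*4.270000] = 0.674533
  V(2,+2) = exp(-r*dt) * [p_u*0.000000 + p_m*0.000000 + p_d*0.000000] = 0.000000
  V(1,-1) = exp(-r*dt) * [p_u*5.466339 + p_m*16.012241 + p_d*25.793812] = 15.494355
  V(1,+0) = exp(-r*dt) * [p_u*0.674533 + p_m*5.466339 + p_d*16.012241] = 6.225804
  V(1,+1) = exp(-r*dt) * [p_u*0.000000 + p_m*0.674533 + p_d*5.466339] = 1.305518
  V(0,+0) = exp(-r*dt) * [p_u*1.305518 + p_m*6.225804 + p_d*15.494355] = 6.748699


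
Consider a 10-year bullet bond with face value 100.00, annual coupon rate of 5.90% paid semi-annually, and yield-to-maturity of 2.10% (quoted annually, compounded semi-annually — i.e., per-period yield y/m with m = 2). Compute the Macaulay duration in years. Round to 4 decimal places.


Answer: Macaulay duration = 8.0555 years

Derivation:
Coupon per period c = face * coupon_rate / m = 2.950000
Periods per year m = 2; per-period yield y/m = 0.010500
Number of cashflows N = 20
Cashflows (t years, CF_t, discount factor 1/(1+y/m)^(m*t), PV):
  t = 0.5000: CF_t = 2.950000, DF = 0.989609, PV = 2.919347
  t = 1.0000: CF_t = 2.950000, DF = 0.979326, PV = 2.889012
  t = 1.5000: CF_t = 2.950000, DF = 0.969150, PV = 2.858993
  t = 2.0000: CF_t = 2.950000, DF = 0.959080, PV = 2.829285
  t = 2.5000: CF_t = 2.950000, DF = 0.949114, PV = 2.799887
  t = 3.0000: CF_t = 2.950000, DF = 0.939252, PV = 2.770793
  t = 3.5000: CF_t = 2.950000, DF = 0.929492, PV = 2.742002
  t = 4.0000: CF_t = 2.950000, DF = 0.919834, PV = 2.713510
  t = 4.5000: CF_t = 2.950000, DF = 0.910276, PV = 2.685314
  t = 5.0000: CF_t = 2.950000, DF = 0.900818, PV = 2.657412
  t = 5.5000: CF_t = 2.950000, DF = 0.891457, PV = 2.629799
  t = 6.0000: CF_t = 2.950000, DF = 0.882194, PV = 2.602473
  t = 6.5000: CF_t = 2.950000, DF = 0.873027, PV = 2.575431
  t = 7.0000: CF_t = 2.950000, DF = 0.863956, PV = 2.548670
  t = 7.5000: CF_t = 2.950000, DF = 0.854979, PV = 2.522187
  t = 8.0000: CF_t = 2.950000, DF = 0.846095, PV = 2.495979
  t = 8.5000: CF_t = 2.950000, DF = 0.837303, PV = 2.470044
  t = 9.0000: CF_t = 2.950000, DF = 0.828603, PV = 2.444378
  t = 9.5000: CF_t = 2.950000, DF = 0.819993, PV = 2.418978
  t = 10.0000: CF_t = 102.950000, DF = 0.811472, PV = 83.541062
Price P = sum_t PV_t = 134.114555
Macaulay numerator sum_t t * PV_t:
  t * PV_t at t = 0.5000: 1.459673
  t * PV_t at t = 1.0000: 2.889012
  t * PV_t at t = 1.5000: 4.288489
  t * PV_t at t = 2.0000: 5.658571
  t * PV_t at t = 2.5000: 6.999716
  t * PV_t at t = 3.0000: 8.312380
  t * PV_t at t = 3.5000: 9.597008
  t * PV_t at t = 4.0000: 10.854041
  t * PV_t at t = 4.5000: 12.083915
  t * PV_t at t = 5.0000: 13.287058
  t * PV_t at t = 5.5000: 14.463893
  t * PV_t at t = 6.0000: 15.614837
  t * PV_t at t = 6.5000: 16.740300
  t * PV_t at t = 7.0000: 17.840688
  t * PV_t at t = 7.5000: 18.916401
  t * PV_t at t = 8.0000: 19.967832
  t * PV_t at t = 8.5000: 20.995370
  t * PV_t at t = 9.0000: 21.999398
  t * PV_t at t = 9.5000: 22.980294
  t * PV_t at t = 10.0000: 835.410624
Macaulay duration D = (sum_t t * PV_t) / P = 1080.359502 / 134.114555 = 8.055498


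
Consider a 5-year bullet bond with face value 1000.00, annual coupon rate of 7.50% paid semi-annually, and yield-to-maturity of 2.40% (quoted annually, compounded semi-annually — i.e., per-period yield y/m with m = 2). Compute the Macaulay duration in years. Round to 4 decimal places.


Answer: Macaulay duration = 4.3479 years

Derivation:
Coupon per period c = face * coupon_rate / m = 37.500000
Periods per year m = 2; per-period yield y/m = 0.012000
Number of cashflows N = 10
Cashflows (t years, CF_t, discount factor 1/(1+y/m)^(m*t), PV):
  t = 0.5000: CF_t = 37.500000, DF = 0.988142, PV = 37.055336
  t = 1.0000: CF_t = 37.500000, DF = 0.976425, PV = 36.615945
  t = 1.5000: CF_t = 37.500000, DF = 0.964847, PV = 36.181763
  t = 2.0000: CF_t = 37.500000, DF = 0.953406, PV = 35.752731
  t = 2.5000: CF_t = 37.500000, DF = 0.942101, PV = 35.328785
  t = 3.0000: CF_t = 37.500000, DF = 0.930930, PV = 34.909867
  t = 3.5000: CF_t = 37.500000, DF = 0.919891, PV = 34.495916
  t = 4.0000: CF_t = 37.500000, DF = 0.908983, PV = 34.086873
  t = 4.5000: CF_t = 37.500000, DF = 0.898205, PV = 33.682681
  t = 5.0000: CF_t = 1037.500000, DF = 0.887554, PV = 920.837464
Price P = sum_t PV_t = 1238.947362
Macaulay numerator sum_t t * PV_t:
  t * PV_t at t = 0.5000: 18.527668
  t * PV_t at t = 1.0000: 36.615945
  t * PV_t at t = 1.5000: 54.272645
  t * PV_t at t = 2.0000: 71.505461
  t * PV_t at t = 2.5000: 88.321963
  t * PV_t at t = 3.0000: 104.729601
  t * PV_t at t = 3.5000: 120.735706
  t * PV_t at t = 4.0000: 136.347494
  t * PV_t at t = 4.5000: 151.572066
  t * PV_t at t = 5.0000: 4604.187322
Macaulay duration D = (sum_t t * PV_t) / P = 5386.815870 / 1238.947362 = 4.347897


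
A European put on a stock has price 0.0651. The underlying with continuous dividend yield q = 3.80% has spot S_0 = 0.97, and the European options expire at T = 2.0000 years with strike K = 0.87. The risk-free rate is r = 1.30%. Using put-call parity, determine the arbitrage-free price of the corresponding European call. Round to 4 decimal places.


Answer: Call price = 0.1164

Derivation:
Put-call parity: C - P = S_0 * exp(-qT) - K * exp(-rT).
S_0 * exp(-qT) = 0.9700 * 0.92681621 = 0.89901172
K * exp(-rT) = 0.8700 * 0.97433509 = 0.84767153
C = P + S*exp(-qT) - K*exp(-rT)
C = 0.0651 + 0.89901172 - 0.84767153 = 0.1164


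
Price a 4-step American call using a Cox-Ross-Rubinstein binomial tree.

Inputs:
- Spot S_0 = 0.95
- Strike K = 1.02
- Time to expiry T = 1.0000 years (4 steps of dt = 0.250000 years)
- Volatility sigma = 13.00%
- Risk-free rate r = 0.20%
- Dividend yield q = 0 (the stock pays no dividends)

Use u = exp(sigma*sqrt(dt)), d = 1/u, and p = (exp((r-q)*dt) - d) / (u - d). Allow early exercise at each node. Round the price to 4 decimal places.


Answer: Price = V(0,0) = 0.0266

Derivation:
dt = T/N = 0.250000
u = exp(sigma*sqrt(dt)) = 1.067159; d = 1/u = 0.937067
p = (exp((r-q)*dt) - d) / (u - d) = 0.487600
Discount per step: exp(-r*dt) = 0.999500
Stock lattice S(k, i) with i counting down-moves:
  k=0: S(0,0) = 0.9500
  k=1: S(1,0) = 1.0138; S(1,1) = 0.8902
  k=2: S(2,0) = 1.0819; S(2,1) = 0.9500; S(2,2) = 0.8342
  k=3: S(3,0) = 1.1545; S(3,1) = 1.0138; S(3,2) = 0.8902; S(3,3) = 0.7817
  k=4: S(4,0) = 1.2321; S(4,1) = 1.0819; S(4,2) = 0.9500; S(4,3) = 0.8342; S(4,4) = 0.7325
Terminal payoffs V(N, i) = max(S_T - K, 0):
  V(4,0) = 0.212084; V(4,1) = 0.061887; V(4,2) = 0.000000; V(4,3) = 0.000000; V(4,4) = 0.000000
Backward induction: V(k, i) = exp(-r*dt) * [p * V(k+1, i) + (1-p) * V(k+1, i+1)]; then take max(V_cont, immediate exercise) for American.
  V(3,0) = exp(-r*dt) * [p*0.212084 + (1-p)*0.061887] = 0.135055; exercise = 0.134545; V(3,0) = max -> 0.135055
  V(3,1) = exp(-r*dt) * [p*0.061887 + (1-p)*0.000000] = 0.030161; exercise = 0.000000; V(3,1) = max -> 0.030161
  V(3,2) = exp(-r*dt) * [p*0.000000 + (1-p)*0.000000] = 0.000000; exercise = 0.000000; V(3,2) = max -> 0.000000
  V(3,3) = exp(-r*dt) * [p*0.000000 + (1-p)*0.000000] = 0.000000; exercise = 0.000000; V(3,3) = max -> 0.000000
  V(2,0) = exp(-r*dt) * [p*0.135055 + (1-p)*0.030161] = 0.081267; exercise = 0.061887; V(2,0) = max -> 0.081267
  V(2,1) = exp(-r*dt) * [p*0.030161 + (1-p)*0.000000] = 0.014699; exercise = 0.000000; V(2,1) = max -> 0.014699
  V(2,2) = exp(-r*dt) * [p*0.000000 + (1-p)*0.000000] = 0.000000; exercise = 0.000000; V(2,2) = max -> 0.000000
  V(1,0) = exp(-r*dt) * [p*0.081267 + (1-p)*0.014699] = 0.047134; exercise = 0.000000; V(1,0) = max -> 0.047134
  V(1,1) = exp(-r*dt) * [p*0.014699 + (1-p)*0.000000] = 0.007164; exercise = 0.000000; V(1,1) = max -> 0.007164
  V(0,0) = exp(-r*dt) * [p*0.047134 + (1-p)*0.007164] = 0.026640; exercise = 0.000000; V(0,0) = max -> 0.026640


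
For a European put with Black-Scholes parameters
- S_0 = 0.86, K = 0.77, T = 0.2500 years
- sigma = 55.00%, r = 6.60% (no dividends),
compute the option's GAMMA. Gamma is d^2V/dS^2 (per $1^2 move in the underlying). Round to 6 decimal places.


d1 = 0.5994704524; d2 = 0.3244704524
phi(d1) = 0.3333304480; exp(-qT) = 1.0000000000; exp(-rT) = 0.9836353794
Gamma = exp(-qT) * phi(d1) / (S * sigma * sqrt(T)) = 1.0000000000 * 0.3333304480 / (0.8600 * 0.5500 * 0.5000000000) = 1.409431

Answer: Gamma = 1.409431


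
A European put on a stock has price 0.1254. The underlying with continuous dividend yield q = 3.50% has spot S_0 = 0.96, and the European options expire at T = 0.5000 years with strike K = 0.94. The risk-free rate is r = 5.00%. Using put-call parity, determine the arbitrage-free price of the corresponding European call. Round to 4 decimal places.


Answer: Call price = 0.1520

Derivation:
Put-call parity: C - P = S_0 * exp(-qT) - K * exp(-rT).
S_0 * exp(-qT) = 0.9600 * 0.98265224 = 0.94334615
K * exp(-rT) = 0.9400 * 0.97530991 = 0.91679132
C = P + S*exp(-qT) - K*exp(-rT)
C = 0.1254 + 0.94334615 - 0.91679132 = 0.1520


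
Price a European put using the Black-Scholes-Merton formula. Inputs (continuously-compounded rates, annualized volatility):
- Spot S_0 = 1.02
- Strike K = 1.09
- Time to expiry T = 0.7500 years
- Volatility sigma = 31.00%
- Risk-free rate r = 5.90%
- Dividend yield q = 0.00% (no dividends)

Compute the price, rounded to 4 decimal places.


d1 = (ln(S/K) + (r - q + 0.5*sigma^2) * T) / (sigma * sqrt(T)) = 0.05182159
d2 = d1 - sigma * sqrt(T) = -0.21664629
exp(-rT) = 0.95671475; exp(-qT) = 1.00000000
P = K * exp(-rT) * N(-d2) - S_0 * exp(-qT) * N(-d1)
N(-d1) = 0.47933543; N(-d2) = 0.58575800
P = 1.0900 * 0.95671475 * 0.58575800 - 1.0200 * 1.00000000 * 0.47933543 = 0.1219

Answer: Price = 0.1219


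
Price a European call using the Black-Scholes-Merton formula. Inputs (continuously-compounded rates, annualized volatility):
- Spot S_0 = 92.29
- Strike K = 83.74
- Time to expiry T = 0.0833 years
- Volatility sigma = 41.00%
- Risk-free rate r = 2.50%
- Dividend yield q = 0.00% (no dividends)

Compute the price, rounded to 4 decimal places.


d1 = (ln(S/K) + (r - q + 0.5*sigma^2) * T) / (sigma * sqrt(T)) = 0.89833588
d2 = d1 - sigma * sqrt(T) = 0.78000275
exp(-rT) = 0.99791967; exp(-qT) = 1.00000000
C = S_0 * exp(-qT) * N(d1) - K * exp(-rT) * N(d2)
N(d1) = 0.81549675; N(d2) = 0.78230537
C = 92.2900 * 1.00000000 * 0.81549675 - 83.7400 * 0.99791967 * 0.78230537 = 9.8882

Answer: Price = 9.8882


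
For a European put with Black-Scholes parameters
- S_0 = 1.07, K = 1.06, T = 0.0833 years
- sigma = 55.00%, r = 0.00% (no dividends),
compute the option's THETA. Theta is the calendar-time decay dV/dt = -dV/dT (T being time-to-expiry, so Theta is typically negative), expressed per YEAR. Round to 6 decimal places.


d1 = 0.1385216416; d2 = -0.0202179250
phi(d1) = 0.3951330814; exp(-qT) = 1.0000000000; exp(-rT) = 1.0000000000
Theta = -S*exp(-qT)*phi(d1)*sigma/(2*sqrt(T)) + r*K*exp(-rT)*N(-d2) - q*S*exp(-qT)*N(-d1)
N(-d1) = 0.4449140835; N(-d2) = 0.5080652356; sqrt(T) = 0.2886173938
Term 1 = -1.0700 * 1.0000000000 * 0.3951330814 * 0.5500 / (2 * 0.2886173938) = -0.4028444290
Term 2 = 0.0000 * 1.0600 * 1.0000000000 * 0.5080652356 = 0.0000000000
Term 3 = 0 (no dividend yield, q = 0)
Theta = -0.4028444290 + (0.0000000000) + (0.0000000000) = -0.402844

Answer: Theta = -0.402844


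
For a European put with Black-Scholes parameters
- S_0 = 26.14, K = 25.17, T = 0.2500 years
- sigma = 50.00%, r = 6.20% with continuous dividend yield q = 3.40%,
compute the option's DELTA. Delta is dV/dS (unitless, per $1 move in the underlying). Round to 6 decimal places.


d1 = 0.3042555962; d2 = 0.0542555962
phi(d1) = 0.3808977673; exp(-qT) = 0.9915360229; exp(-rT) = 0.9846195068
N(-d1) = 0.3804665858
Delta = -exp(-qT) * N(-d1) = -0.9915360229 * 0.3804665858 = -0.377246

Answer: Delta = -0.377246


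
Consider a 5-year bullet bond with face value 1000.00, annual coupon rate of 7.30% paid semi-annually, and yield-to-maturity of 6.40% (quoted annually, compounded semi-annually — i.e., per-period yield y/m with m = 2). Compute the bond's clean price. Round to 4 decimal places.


Answer: Price = 1037.9971

Derivation:
Coupon per period c = face * coupon_rate / m = 36.500000
Periods per year m = 2; per-period yield y/m = 0.032000
Number of cashflows N = 10
Cashflows (t years, CF_t, discount factor 1/(1+y/m)^(m*t), PV):
  t = 0.5000: CF_t = 36.500000, DF = 0.968992, PV = 35.368217
  t = 1.0000: CF_t = 36.500000, DF = 0.938946, PV = 34.271528
  t = 1.5000: CF_t = 36.500000, DF = 0.909831, PV = 33.208845
  t = 2.0000: CF_t = 36.500000, DF = 0.881620, PV = 32.179113
  t = 2.5000: CF_t = 36.500000, DF = 0.854283, PV = 31.181312
  t = 3.0000: CF_t = 36.500000, DF = 0.827793, PV = 30.214449
  t = 3.5000: CF_t = 36.500000, DF = 0.802125, PV = 29.277567
  t = 4.0000: CF_t = 36.500000, DF = 0.777253, PV = 28.369735
  t = 4.5000: CF_t = 36.500000, DF = 0.753152, PV = 27.490054
  t = 5.0000: CF_t = 1036.500000, DF = 0.729799, PV = 756.436251
Price P = sum_t PV_t = 1037.997072


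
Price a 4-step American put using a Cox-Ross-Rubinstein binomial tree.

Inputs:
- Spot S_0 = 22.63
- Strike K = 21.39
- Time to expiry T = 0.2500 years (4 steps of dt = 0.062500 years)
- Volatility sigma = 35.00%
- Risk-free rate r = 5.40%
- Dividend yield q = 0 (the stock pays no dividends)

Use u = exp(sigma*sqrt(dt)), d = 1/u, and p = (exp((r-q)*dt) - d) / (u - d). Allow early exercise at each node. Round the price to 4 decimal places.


dt = T/N = 0.062500
u = exp(sigma*sqrt(dt)) = 1.091442; d = 1/u = 0.916219
p = (exp((r-q)*dt) - d) / (u - d) = 0.497433
Discount per step: exp(-r*dt) = 0.996631
Stock lattice S(k, i) with i counting down-moves:
  k=0: S(0,0) = 22.6300
  k=1: S(1,0) = 24.6993; S(1,1) = 20.7340
  k=2: S(2,0) = 26.9579; S(2,1) = 22.6300; S(2,2) = 18.9969
  k=3: S(3,0) = 29.4230; S(3,1) = 24.6993; S(3,2) = 20.7340; S(3,3) = 17.4053
  k=4: S(4,0) = 32.1135; S(4,1) = 26.9579; S(4,2) = 22.6300; S(4,3) = 18.9969; S(4,4) = 15.9471
Terminal payoffs V(N, i) = max(K - S_T, 0):
  V(4,0) = 0.000000; V(4,1) = 0.000000; V(4,2) = 0.000000; V(4,3) = 2.393088; V(4,4) = 5.442909
Backward induction: V(k, i) = exp(-r*dt) * [p * V(k+1, i) + (1-p) * V(k+1, i+1)]; then take max(V_cont, immediate exercise) for American.
  V(3,0) = exp(-r*dt) * [p*0.000000 + (1-p)*0.000000] = 0.000000; exercise = 0.000000; V(3,0) = max -> 0.000000
  V(3,1) = exp(-r*dt) * [p*0.000000 + (1-p)*0.000000] = 0.000000; exercise = 0.000000; V(3,1) = max -> 0.000000
  V(3,2) = exp(-r*dt) * [p*0.000000 + (1-p)*2.393088] = 1.198636; exercise = 0.655967; V(3,2) = max -> 1.198636
  V(3,3) = exp(-r*dt) * [p*2.393088 + (1-p)*5.442909] = 3.912601; exercise = 3.984670; V(3,3) = max -> 3.984670
  V(2,0) = exp(-r*dt) * [p*0.000000 + (1-p)*0.000000] = 0.000000; exercise = 0.000000; V(2,0) = max -> 0.000000
  V(2,1) = exp(-r*dt) * [p*0.000000 + (1-p)*1.198636] = 0.600365; exercise = 0.000000; V(2,1) = max -> 0.600365
  V(2,2) = exp(-r*dt) * [p*1.198636 + (1-p)*3.984670] = 2.590050; exercise = 2.393088; V(2,2) = max -> 2.590050
  V(1,0) = exp(-r*dt) * [p*0.000000 + (1-p)*0.600365] = 0.300708; exercise = 0.000000; V(1,0) = max -> 0.300708
  V(1,1) = exp(-r*dt) * [p*0.600365 + (1-p)*2.590050] = 1.594924; exercise = 0.655967; V(1,1) = max -> 1.594924
  V(0,0) = exp(-r*dt) * [p*0.300708 + (1-p)*1.594924] = 0.947934; exercise = 0.000000; V(0,0) = max -> 0.947934

Answer: Price = V(0,0) = 0.9479


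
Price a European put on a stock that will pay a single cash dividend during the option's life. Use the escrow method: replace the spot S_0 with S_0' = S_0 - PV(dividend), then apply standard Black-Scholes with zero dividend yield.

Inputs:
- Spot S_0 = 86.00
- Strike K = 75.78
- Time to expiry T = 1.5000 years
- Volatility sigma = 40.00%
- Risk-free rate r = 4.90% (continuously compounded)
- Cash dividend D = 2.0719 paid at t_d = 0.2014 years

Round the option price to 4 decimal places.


PV(D) = D * exp(-r * t_d) = 2.0719 * 0.99017993 = 2.05155381
S_0' = S_0 - PV(D) = 86.0000 - 2.05155381 = 83.94844619
d1 = (ln(S_0'/K) + (r + sigma^2/2)*T) / (sigma*sqrt(T)) = 0.60393898
d2 = d1 - sigma*sqrt(T) = 0.11404103
exp(-rT) = 0.92913615
N(-d1) = 0.27294210; N(-d2) = 0.45460263
P = K * exp(-rT) * N(-d2) - S_0' * N(-d1) = 75.7800 * 0.92913615 * 0.45460263 - 83.94844619 * 0.27294210 = 9.0955

Answer: Price = 9.0955


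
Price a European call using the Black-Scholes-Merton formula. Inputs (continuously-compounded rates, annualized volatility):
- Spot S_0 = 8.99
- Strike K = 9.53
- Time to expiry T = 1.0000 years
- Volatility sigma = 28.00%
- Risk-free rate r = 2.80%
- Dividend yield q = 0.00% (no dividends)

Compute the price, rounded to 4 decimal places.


d1 = (ln(S/K) + (r - q + 0.5*sigma^2) * T) / (sigma * sqrt(T)) = 0.03167190
d2 = d1 - sigma * sqrt(T) = -0.24832810
exp(-rT) = 0.97238837; exp(-qT) = 1.00000000
C = S_0 * exp(-qT) * N(d1) - K * exp(-rT) * N(d2)
N(d1) = 0.51263315; N(d2) = 0.40194028
C = 8.9900 * 1.00000000 * 0.51263315 - 9.5300 * 0.97238837 * 0.40194028 = 0.8838

Answer: Price = 0.8838


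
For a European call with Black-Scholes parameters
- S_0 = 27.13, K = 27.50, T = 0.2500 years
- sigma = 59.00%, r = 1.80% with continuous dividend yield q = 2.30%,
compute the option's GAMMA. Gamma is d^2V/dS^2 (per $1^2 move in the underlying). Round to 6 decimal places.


d1 = 0.0973444814; d2 = -0.1976555186
phi(d1) = 0.3970565730; exp(-qT) = 0.9942664996; exp(-rT) = 0.9955101098
Gamma = exp(-qT) * phi(d1) / (S * sigma * sqrt(T)) = 0.9942664996 * 0.3970565730 / (27.1300 * 0.5900 * 0.5000000000) = 0.049327

Answer: Gamma = 0.049327


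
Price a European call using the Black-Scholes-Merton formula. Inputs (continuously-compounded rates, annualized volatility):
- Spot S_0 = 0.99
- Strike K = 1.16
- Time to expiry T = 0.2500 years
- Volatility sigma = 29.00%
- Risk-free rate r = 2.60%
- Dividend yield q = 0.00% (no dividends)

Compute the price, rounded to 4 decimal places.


d1 = (ln(S/K) + (r - q + 0.5*sigma^2) * T) / (sigma * sqrt(T)) = -0.97557132
d2 = d1 - sigma * sqrt(T) = -1.12057132
exp(-rT) = 0.99352108; exp(-qT) = 1.00000000
C = S_0 * exp(-qT) * N(d1) - K * exp(-rT) * N(d2)
N(d1) = 0.16463847; N(d2) = 0.13123519
C = 0.9900 * 1.00000000 * 0.16463847 - 1.1600 * 0.99352108 * 0.13123519 = 0.0117

Answer: Price = 0.0117


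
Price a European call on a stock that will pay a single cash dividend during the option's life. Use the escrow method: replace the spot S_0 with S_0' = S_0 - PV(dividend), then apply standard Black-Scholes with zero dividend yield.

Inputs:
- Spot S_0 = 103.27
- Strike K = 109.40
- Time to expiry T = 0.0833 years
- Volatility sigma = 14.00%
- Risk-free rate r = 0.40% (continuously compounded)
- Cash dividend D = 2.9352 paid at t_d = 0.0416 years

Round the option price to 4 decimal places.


Answer: Price = 0.0250

Derivation:
PV(D) = D * exp(-r * t_d) = 2.9352 * 0.99983361 = 2.93471162
S_0' = S_0 - PV(D) = 103.2700 - 2.93471162 = 100.33528838
d1 = (ln(S_0'/K) + (r + sigma^2/2)*T) / (sigma*sqrt(T)) = -2.11213606
d2 = d1 - sigma*sqrt(T) = -2.15254249
exp(-rT) = 0.99966686
N(d1) = 0.01733739; N(d2) = 0.01567733
C = S_0' * N(d1) - K * exp(-rT) * N(d2) = 100.33528838 * 0.01733739 - 109.4000 * 0.99966686 * 0.01567733 = 0.0250


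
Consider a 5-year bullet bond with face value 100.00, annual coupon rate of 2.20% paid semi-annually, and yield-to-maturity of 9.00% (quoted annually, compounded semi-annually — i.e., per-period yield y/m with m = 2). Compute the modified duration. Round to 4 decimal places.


Answer: Modified duration = 4.5077

Derivation:
Coupon per period c = face * coupon_rate / m = 1.100000
Periods per year m = 2; per-period yield y/m = 0.045000
Number of cashflows N = 10
Cashflows (t years, CF_t, discount factor 1/(1+y/m)^(m*t), PV):
  t = 0.5000: CF_t = 1.100000, DF = 0.956938, PV = 1.052632
  t = 1.0000: CF_t = 1.100000, DF = 0.915730, PV = 1.007303
  t = 1.5000: CF_t = 1.100000, DF = 0.876297, PV = 0.963926
  t = 2.0000: CF_t = 1.100000, DF = 0.838561, PV = 0.922417
  t = 2.5000: CF_t = 1.100000, DF = 0.802451, PV = 0.882696
  t = 3.0000: CF_t = 1.100000, DF = 0.767896, PV = 0.844685
  t = 3.5000: CF_t = 1.100000, DF = 0.734828, PV = 0.808311
  t = 4.0000: CF_t = 1.100000, DF = 0.703185, PV = 0.773504
  t = 4.5000: CF_t = 1.100000, DF = 0.672904, PV = 0.740195
  t = 5.0000: CF_t = 101.100000, DF = 0.643928, PV = 65.101089
Price P = sum_t PV_t = 73.096758
First compute Macaulay numerator sum_t t * PV_t:
  t * PV_t at t = 0.5000: 0.526316
  t * PV_t at t = 1.0000: 1.007303
  t * PV_t at t = 1.5000: 1.445889
  t * PV_t at t = 2.0000: 1.844835
  t * PV_t at t = 2.5000: 2.206740
  t * PV_t at t = 3.0000: 2.534056
  t * PV_t at t = 3.5000: 2.829090
  t * PV_t at t = 4.0000: 3.094015
  t * PV_t at t = 4.5000: 3.330877
  t * PV_t at t = 5.0000: 325.505443
Macaulay duration D = 344.324564 / 73.096758 = 4.710531
Modified duration = D / (1 + y/m) = 4.710531 / (1 + 0.045000) = 4.507685


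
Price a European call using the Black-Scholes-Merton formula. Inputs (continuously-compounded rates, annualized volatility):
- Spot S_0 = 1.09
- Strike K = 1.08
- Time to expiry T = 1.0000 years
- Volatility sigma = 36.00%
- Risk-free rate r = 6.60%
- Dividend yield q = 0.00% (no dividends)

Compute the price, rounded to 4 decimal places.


d1 = (ln(S/K) + (r - q + 0.5*sigma^2) * T) / (sigma * sqrt(T)) = 0.38893515
d2 = d1 - sigma * sqrt(T) = 0.02893515
exp(-rT) = 0.93613086; exp(-qT) = 1.00000000
C = S_0 * exp(-qT) * N(d1) - K * exp(-rT) * N(d2)
N(d1) = 0.65133794; N(d2) = 0.51154185
C = 1.0900 * 1.00000000 * 0.65133794 - 1.0800 * 0.93613086 * 0.51154185 = 0.1928

Answer: Price = 0.1928


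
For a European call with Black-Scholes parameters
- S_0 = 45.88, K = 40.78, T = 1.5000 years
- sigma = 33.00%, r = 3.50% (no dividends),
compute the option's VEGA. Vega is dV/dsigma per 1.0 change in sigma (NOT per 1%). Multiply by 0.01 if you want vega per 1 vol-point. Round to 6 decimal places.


d1 = 0.6235374750; d2 = 0.2193716674
phi(d1) = 0.3284607192; exp(-qT) = 1.0000000000; exp(-rT) = 0.9488543211
Vega = S * exp(-qT) * phi(d1) * sqrt(T) = 45.8800 * 1.0000000000 * 0.3284607192 * 1.2247448714 = 18.456633

Answer: Vega = 18.456633


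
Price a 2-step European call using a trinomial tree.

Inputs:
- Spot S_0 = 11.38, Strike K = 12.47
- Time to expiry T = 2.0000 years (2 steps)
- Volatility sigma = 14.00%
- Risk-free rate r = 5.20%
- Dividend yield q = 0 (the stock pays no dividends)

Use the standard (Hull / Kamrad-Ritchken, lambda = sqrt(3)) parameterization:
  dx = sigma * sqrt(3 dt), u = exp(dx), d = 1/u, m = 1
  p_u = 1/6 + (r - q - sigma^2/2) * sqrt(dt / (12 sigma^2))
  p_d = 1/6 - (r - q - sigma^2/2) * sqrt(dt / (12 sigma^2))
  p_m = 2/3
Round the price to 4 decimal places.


dt = T/N = 1.000000; dx = sigma*sqrt(3*dt) = 0.242487
u = exp(dx) = 1.274415; d = 1/u = 0.784674
p_u = 0.253682, p_m = 0.666667, p_d = 0.079652
Discount per step: exp(-r*dt) = 0.949329
Stock lattice S(k, j) with j the centered position index:
  k=0: S(0,+0) = 11.3800
  k=1: S(1,-1) = 8.9296; S(1,+0) = 11.3800; S(1,+1) = 14.5028
  k=2: S(2,-2) = 7.0068; S(2,-1) = 8.9296; S(2,+0) = 11.3800; S(2,+1) = 14.5028; S(2,+2) = 18.4826
Terminal payoffs V(N, j) = max(S_T - K, 0):
  V(2,-2) = 0.000000; V(2,-1) = 0.000000; V(2,+0) = 0.000000; V(2,+1) = 2.032841; V(2,+2) = 6.012635
Backward induction: V(k, j) = exp(-r*dt) * [p_u * V(k+1, j+1) + p_m * V(k+1, j) + p_d * V(k+1, j-1)]
  V(1,-1) = exp(-r*dt) * [p_u*0.000000 + p_m*0.000000 + p_d*0.000000] = 0.000000
  V(1,+0) = exp(-r*dt) * [p_u*2.032841 + p_m*0.000000 + p_d*0.000000] = 0.489563
  V(1,+1) = exp(-r*dt) * [p_u*6.012635 + p_m*2.032841 + p_d*0.000000] = 2.734563
  V(0,+0) = exp(-r*dt) * [p_u*2.734563 + p_m*0.489563 + p_d*0.000000] = 0.968395

Answer: Price = V(0,0) = 0.9684


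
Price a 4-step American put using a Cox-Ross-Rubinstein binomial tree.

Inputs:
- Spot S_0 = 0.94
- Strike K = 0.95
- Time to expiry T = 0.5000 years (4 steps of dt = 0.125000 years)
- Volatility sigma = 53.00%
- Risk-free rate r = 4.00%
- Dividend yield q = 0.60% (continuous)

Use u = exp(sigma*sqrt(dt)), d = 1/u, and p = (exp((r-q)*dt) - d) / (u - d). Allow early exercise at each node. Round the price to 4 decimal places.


dt = T/N = 0.125000
u = exp(sigma*sqrt(dt)) = 1.206089; d = 1/u = 0.829126
p = (exp((r-q)*dt) - d) / (u - d) = 0.464589
Discount per step: exp(-r*dt) = 0.995012
Stock lattice S(k, i) with i counting down-moves:
  k=0: S(0,0) = 0.9400
  k=1: S(1,0) = 1.1337; S(1,1) = 0.7794
  k=2: S(2,0) = 1.3674; S(2,1) = 0.9400; S(2,2) = 0.6462
  k=3: S(3,0) = 1.6492; S(3,1) = 1.1337; S(3,2) = 0.7794; S(3,3) = 0.5358
  k=4: S(4,0) = 1.9891; S(4,1) = 1.3674; S(4,2) = 0.9400; S(4,3) = 0.6462; S(4,4) = 0.4442
Terminal payoffs V(N, i) = max(K - S_T, 0):
  V(4,0) = 0.000000; V(4,1) = 0.000000; V(4,2) = 0.010000; V(4,3) = 0.303797; V(4,4) = 0.505768
Backward induction: V(k, i) = exp(-r*dt) * [p * V(k+1, i) + (1-p) * V(k+1, i+1)]; then take max(V_cont, immediate exercise) for American.
  V(3,0) = exp(-r*dt) * [p*0.000000 + (1-p)*0.000000] = 0.000000; exercise = 0.000000; V(3,0) = max -> 0.000000
  V(3,1) = exp(-r*dt) * [p*0.000000 + (1-p)*0.010000] = 0.005327; exercise = 0.000000; V(3,1) = max -> 0.005327
  V(3,2) = exp(-r*dt) * [p*0.010000 + (1-p)*0.303797] = 0.166468; exercise = 0.170622; V(3,2) = max -> 0.170622
  V(3,3) = exp(-r*dt) * [p*0.303797 + (1-p)*0.505768] = 0.409880; exercise = 0.414217; V(3,3) = max -> 0.414217
  V(2,0) = exp(-r*dt) * [p*0.000000 + (1-p)*0.005327] = 0.002838; exercise = 0.000000; V(2,0) = max -> 0.002838
  V(2,1) = exp(-r*dt) * [p*0.005327 + (1-p)*0.170622] = 0.093360; exercise = 0.010000; V(2,1) = max -> 0.093360
  V(2,2) = exp(-r*dt) * [p*0.170622 + (1-p)*0.414217] = 0.299544; exercise = 0.303797; V(2,2) = max -> 0.303797
  V(1,0) = exp(-r*dt) * [p*0.002838 + (1-p)*0.093360] = 0.051049; exercise = 0.000000; V(1,0) = max -> 0.051049
  V(1,1) = exp(-r*dt) * [p*0.093360 + (1-p)*0.303797] = 0.205003; exercise = 0.170622; V(1,1) = max -> 0.205003
  V(0,0) = exp(-r*dt) * [p*0.051049 + (1-p)*0.205003] = 0.132812; exercise = 0.010000; V(0,0) = max -> 0.132812

Answer: Price = V(0,0) = 0.1328


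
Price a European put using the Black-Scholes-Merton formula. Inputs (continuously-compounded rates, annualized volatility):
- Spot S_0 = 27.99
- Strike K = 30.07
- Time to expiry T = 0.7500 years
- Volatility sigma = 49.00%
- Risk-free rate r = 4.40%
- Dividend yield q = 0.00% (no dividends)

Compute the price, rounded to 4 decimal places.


Answer: Price = 5.3675

Derivation:
d1 = (ln(S/K) + (r - q + 0.5*sigma^2) * T) / (sigma * sqrt(T)) = 0.12102394
d2 = d1 - sigma * sqrt(T) = -0.30332850
exp(-rT) = 0.96753856; exp(-qT) = 1.00000000
P = K * exp(-rT) * N(-d2) - S_0 * exp(-qT) * N(-d1)
N(-d1) = 0.45183604; N(-d2) = 0.61918024
P = 30.0700 * 0.96753856 * 0.61918024 - 27.9900 * 1.00000000 * 0.45183604 = 5.3675


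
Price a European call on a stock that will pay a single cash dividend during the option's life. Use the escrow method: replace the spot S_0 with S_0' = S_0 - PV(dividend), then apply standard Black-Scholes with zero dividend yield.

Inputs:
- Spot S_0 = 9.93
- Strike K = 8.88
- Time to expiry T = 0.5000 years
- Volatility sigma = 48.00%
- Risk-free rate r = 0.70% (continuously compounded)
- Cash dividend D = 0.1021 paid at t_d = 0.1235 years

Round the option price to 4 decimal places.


Answer: Price = 1.8070

Derivation:
PV(D) = D * exp(-r * t_d) = 0.1021 * 0.99913587 = 0.10201177
S_0' = S_0 - PV(D) = 9.9300 - 0.10201177 = 9.82798823
d1 = (ln(S_0'/K) + (r + sigma^2/2)*T) / (sigma*sqrt(T)) = 0.47886656
d2 = d1 - sigma*sqrt(T) = 0.13945530
exp(-rT) = 0.99650612
N(d1) = 0.68398322; N(d2) = 0.55545481
C = S_0' * N(d1) - K * exp(-rT) * N(d2) = 9.82798823 * 0.68398322 - 8.8800 * 0.99650612 * 0.55545481 = 1.8070


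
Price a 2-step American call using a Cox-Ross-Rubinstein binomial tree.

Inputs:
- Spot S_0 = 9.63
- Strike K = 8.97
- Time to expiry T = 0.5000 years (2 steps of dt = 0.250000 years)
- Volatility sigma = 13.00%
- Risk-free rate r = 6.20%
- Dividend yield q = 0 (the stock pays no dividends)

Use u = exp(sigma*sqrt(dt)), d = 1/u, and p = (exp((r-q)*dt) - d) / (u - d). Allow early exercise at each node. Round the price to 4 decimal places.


dt = T/N = 0.250000
u = exp(sigma*sqrt(dt)) = 1.067159; d = 1/u = 0.937067
p = (exp((r-q)*dt) - d) / (u - d) = 0.603831
Discount per step: exp(-r*dt) = 0.984620
Stock lattice S(k, i) with i counting down-moves:
  k=0: S(0,0) = 9.6300
  k=1: S(1,0) = 10.2767; S(1,1) = 9.0240
  k=2: S(2,0) = 10.9669; S(2,1) = 9.6300; S(2,2) = 8.4561
Terminal payoffs V(N, i) = max(S_T - K, 0):
  V(2,0) = 1.996917; V(2,1) = 0.660000; V(2,2) = 0.000000
Backward induction: V(k, i) = exp(-r*dt) * [p * V(k+1, i) + (1-p) * V(k+1, i+1)]; then take max(V_cont, immediate exercise) for American.
  V(1,0) = exp(-r*dt) * [p*1.996917 + (1-p)*0.660000] = 1.444704; exercise = 1.306741; V(1,0) = max -> 1.444704
  V(1,1) = exp(-r*dt) * [p*0.660000 + (1-p)*0.000000] = 0.392399; exercise = 0.053960; V(1,1) = max -> 0.392399
  V(0,0) = exp(-r*dt) * [p*1.444704 + (1-p)*0.392399] = 1.012005; exercise = 0.660000; V(0,0) = max -> 1.012005

Answer: Price = V(0,0) = 1.0120


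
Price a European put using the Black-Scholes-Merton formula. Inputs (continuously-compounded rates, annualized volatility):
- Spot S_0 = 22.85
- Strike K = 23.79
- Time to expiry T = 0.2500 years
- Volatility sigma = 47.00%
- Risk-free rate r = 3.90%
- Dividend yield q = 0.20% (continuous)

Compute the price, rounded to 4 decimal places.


d1 = (ln(S/K) + (r - q + 0.5*sigma^2) * T) / (sigma * sqrt(T)) = -0.01468811
d2 = d1 - sigma * sqrt(T) = -0.24968811
exp(-rT) = 0.99029738; exp(-qT) = 0.99950012
P = K * exp(-rT) * N(-d2) - S_0 * exp(-qT) * N(-d1)
N(-d1) = 0.50585950; N(-d2) = 0.59858572
P = 23.7900 * 0.99029738 * 0.59858572 - 22.8500 * 0.99950012 * 0.50585950 = 2.5491

Answer: Price = 2.5491


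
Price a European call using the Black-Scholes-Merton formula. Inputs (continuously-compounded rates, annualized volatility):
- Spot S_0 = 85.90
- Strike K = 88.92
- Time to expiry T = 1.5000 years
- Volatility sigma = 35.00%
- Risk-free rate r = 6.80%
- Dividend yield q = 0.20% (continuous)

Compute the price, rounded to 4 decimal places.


Answer: Price = 16.9099

Derivation:
d1 = (ln(S/K) + (r - q + 0.5*sigma^2) * T) / (sigma * sqrt(T)) = 0.36467476
d2 = d1 - sigma * sqrt(T) = -0.06398594
exp(-rT) = 0.90302955; exp(-qT) = 0.99700450
C = S_0 * exp(-qT) * N(d1) - K * exp(-rT) * N(d2)
N(d1) = 0.64232290; N(d2) = 0.47449071
C = 85.9000 * 0.99700450 * 0.64232290 - 88.9200 * 0.90302955 * 0.47449071 = 16.9099


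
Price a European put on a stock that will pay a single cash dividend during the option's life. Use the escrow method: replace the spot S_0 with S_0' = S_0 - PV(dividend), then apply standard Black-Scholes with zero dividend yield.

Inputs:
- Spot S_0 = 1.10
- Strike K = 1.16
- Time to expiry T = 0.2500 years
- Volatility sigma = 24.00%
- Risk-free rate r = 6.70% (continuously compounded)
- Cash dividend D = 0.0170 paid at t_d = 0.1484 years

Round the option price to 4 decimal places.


PV(D) = D * exp(-r * t_d) = 0.0170 * 0.99010647 = 0.01683181
S_0' = S_0 - PV(D) = 1.1000 - 0.01683181 = 1.08316819
d1 = (ln(S_0'/K) + (r + sigma^2/2)*T) / (sigma*sqrt(T)) = -0.37149791
d2 = d1 - sigma*sqrt(T) = -0.49149791
exp(-rT) = 0.98338950
N(-d1) = 0.64486664; N(-d2) = 0.68846283
P = K * exp(-rT) * N(-d2) - S_0' * N(-d1) = 1.1600 * 0.98338950 * 0.68846283 - 1.08316819 * 0.64486664 = 0.0869

Answer: Price = 0.0869


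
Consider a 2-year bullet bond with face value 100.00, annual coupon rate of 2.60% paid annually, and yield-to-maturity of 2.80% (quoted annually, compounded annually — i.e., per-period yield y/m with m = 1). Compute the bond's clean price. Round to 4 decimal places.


Answer: Price = 99.6162

Derivation:
Coupon per period c = face * coupon_rate / m = 2.600000
Periods per year m = 1; per-period yield y/m = 0.028000
Number of cashflows N = 2
Cashflows (t years, CF_t, discount factor 1/(1+y/m)^(m*t), PV):
  t = 1.0000: CF_t = 2.600000, DF = 0.972763, PV = 2.529183
  t = 2.0000: CF_t = 102.600000, DF = 0.946267, PV = 97.087011
Price P = sum_t PV_t = 99.616194


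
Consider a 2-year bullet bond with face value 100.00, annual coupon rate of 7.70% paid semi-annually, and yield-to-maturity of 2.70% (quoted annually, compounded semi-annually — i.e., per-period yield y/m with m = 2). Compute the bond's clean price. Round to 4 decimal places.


Coupon per period c = face * coupon_rate / m = 3.850000
Periods per year m = 2; per-period yield y/m = 0.013500
Number of cashflows N = 4
Cashflows (t years, CF_t, discount factor 1/(1+y/m)^(m*t), PV):
  t = 0.5000: CF_t = 3.850000, DF = 0.986680, PV = 3.798717
  t = 1.0000: CF_t = 3.850000, DF = 0.973537, PV = 3.748118
  t = 1.5000: CF_t = 3.850000, DF = 0.960569, PV = 3.698192
  t = 2.0000: CF_t = 103.850000, DF = 0.947774, PV = 98.426375
Price P = sum_t PV_t = 109.671402

Answer: Price = 109.6714


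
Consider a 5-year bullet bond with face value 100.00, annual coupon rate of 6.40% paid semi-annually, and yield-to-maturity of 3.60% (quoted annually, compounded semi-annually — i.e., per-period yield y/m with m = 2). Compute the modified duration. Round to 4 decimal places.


Coupon per period c = face * coupon_rate / m = 3.200000
Periods per year m = 2; per-period yield y/m = 0.018000
Number of cashflows N = 10
Cashflows (t years, CF_t, discount factor 1/(1+y/m)^(m*t), PV):
  t = 0.5000: CF_t = 3.200000, DF = 0.982318, PV = 3.143418
  t = 1.0000: CF_t = 3.200000, DF = 0.964949, PV = 3.087837
  t = 1.5000: CF_t = 3.200000, DF = 0.947887, PV = 3.033239
  t = 2.0000: CF_t = 3.200000, DF = 0.931127, PV = 2.979606
  t = 2.5000: CF_t = 3.200000, DF = 0.914663, PV = 2.926922
  t = 3.0000: CF_t = 3.200000, DF = 0.898490, PV = 2.875169
  t = 3.5000: CF_t = 3.200000, DF = 0.882603, PV = 2.824331
  t = 4.0000: CF_t = 3.200000, DF = 0.866997, PV = 2.774392
  t = 4.5000: CF_t = 3.200000, DF = 0.851667, PV = 2.725336
  t = 5.0000: CF_t = 103.200000, DF = 0.836608, PV = 86.337987
Price P = sum_t PV_t = 112.708236
First compute Macaulay numerator sum_t t * PV_t:
  t * PV_t at t = 0.5000: 1.571709
  t * PV_t at t = 1.0000: 3.087837
  t * PV_t at t = 1.5000: 4.549859
  t * PV_t at t = 2.0000: 5.959212
  t * PV_t at t = 2.5000: 7.317304
  t * PV_t at t = 3.0000: 8.625506
  t * PV_t at t = 3.5000: 9.885157
  t * PV_t at t = 4.0000: 11.097566
  t * PV_t at t = 4.5000: 12.264010
  t * PV_t at t = 5.0000: 431.689934
Macaulay duration D = 496.048094 / 112.708236 = 4.401170
Modified duration = D / (1 + y/m) = 4.401170 / (1 + 0.018000) = 4.323350

Answer: Modified duration = 4.3233
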